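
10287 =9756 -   -  531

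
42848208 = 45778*936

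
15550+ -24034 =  - 8484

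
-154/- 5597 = 154/5597 = 0.03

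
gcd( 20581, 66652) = 1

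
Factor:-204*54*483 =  - 5320728 = -2^3*3^5*7^1*17^1*23^1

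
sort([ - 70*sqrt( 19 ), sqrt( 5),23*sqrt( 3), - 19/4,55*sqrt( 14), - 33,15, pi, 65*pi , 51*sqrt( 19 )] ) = [-70 * sqrt ( 19 ), - 33, - 19/4,sqrt(5 ), pi,15, 23*sqrt( 3),65*pi,  55*sqrt (14),51* sqrt( 19) ]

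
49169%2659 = 1307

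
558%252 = 54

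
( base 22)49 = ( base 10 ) 97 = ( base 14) 6d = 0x61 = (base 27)3g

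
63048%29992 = 3064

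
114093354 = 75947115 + 38146239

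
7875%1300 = 75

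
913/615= 913/615= 1.48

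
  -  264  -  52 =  - 316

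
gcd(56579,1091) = 1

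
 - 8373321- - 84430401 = 76057080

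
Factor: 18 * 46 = 828 = 2^2*3^2*23^1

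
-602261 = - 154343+  -  447918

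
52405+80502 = 132907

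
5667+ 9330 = 14997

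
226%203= 23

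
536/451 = 536/451 = 1.19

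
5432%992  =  472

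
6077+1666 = 7743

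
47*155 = 7285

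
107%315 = 107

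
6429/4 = 1607 + 1/4 = 1607.25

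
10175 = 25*407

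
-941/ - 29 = 941/29 = 32.45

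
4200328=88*47731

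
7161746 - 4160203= 3001543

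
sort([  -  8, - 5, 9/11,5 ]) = [-8,-5,9/11, 5] 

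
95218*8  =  761744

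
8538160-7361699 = 1176461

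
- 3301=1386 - 4687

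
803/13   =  61 + 10/13=61.77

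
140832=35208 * 4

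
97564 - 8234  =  89330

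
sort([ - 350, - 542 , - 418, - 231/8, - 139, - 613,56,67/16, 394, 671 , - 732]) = [ - 732, - 613, - 542,-418, - 350 , - 139,-231/8, 67/16, 56, 394,671 ] 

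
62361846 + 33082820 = 95444666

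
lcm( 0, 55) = 0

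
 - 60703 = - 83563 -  -22860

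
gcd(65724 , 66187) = 1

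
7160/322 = 3580/161 = 22.24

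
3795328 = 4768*796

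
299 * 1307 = 390793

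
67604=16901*4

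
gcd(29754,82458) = 54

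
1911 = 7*273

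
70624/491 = 143 + 411/491 = 143.84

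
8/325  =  8/325 = 0.02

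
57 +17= 74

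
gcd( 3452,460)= 4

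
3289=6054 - 2765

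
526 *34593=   18195918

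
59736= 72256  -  12520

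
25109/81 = 25109/81 = 309.99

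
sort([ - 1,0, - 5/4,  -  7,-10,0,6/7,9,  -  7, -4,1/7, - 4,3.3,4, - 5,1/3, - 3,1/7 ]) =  [ -10, - 7, - 7, - 5,-4,-4, - 3, - 5/4,-1,0,0,  1/7 , 1/7,1/3, 6/7,  3.3,4,9 ]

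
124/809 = 124/809= 0.15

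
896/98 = 64/7 = 9.14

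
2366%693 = 287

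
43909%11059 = 10732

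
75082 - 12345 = 62737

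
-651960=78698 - 730658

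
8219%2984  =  2251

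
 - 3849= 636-4485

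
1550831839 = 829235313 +721596526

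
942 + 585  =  1527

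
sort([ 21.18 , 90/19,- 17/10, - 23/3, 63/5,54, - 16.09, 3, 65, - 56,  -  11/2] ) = [ - 56, - 16.09, - 23/3,-11/2, - 17/10,3,90/19,63/5, 21.18,54,65 ]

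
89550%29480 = 1110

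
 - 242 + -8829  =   - 9071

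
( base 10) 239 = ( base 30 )7T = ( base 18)d5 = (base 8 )357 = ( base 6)1035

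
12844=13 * 988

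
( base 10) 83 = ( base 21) 3k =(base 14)5d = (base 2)1010011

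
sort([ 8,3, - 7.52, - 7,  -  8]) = [ - 8, - 7.52, - 7,3,  8]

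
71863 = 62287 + 9576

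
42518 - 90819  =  -48301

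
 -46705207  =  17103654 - 63808861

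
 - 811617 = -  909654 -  - 98037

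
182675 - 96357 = 86318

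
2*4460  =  8920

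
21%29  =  21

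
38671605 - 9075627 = 29595978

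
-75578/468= - 162 +119/234 = -  161.49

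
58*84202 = 4883716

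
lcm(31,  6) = 186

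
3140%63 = 53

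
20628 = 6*3438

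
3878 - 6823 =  - 2945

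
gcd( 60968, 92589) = 1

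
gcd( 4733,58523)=1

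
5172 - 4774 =398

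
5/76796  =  5/76796   =  0.00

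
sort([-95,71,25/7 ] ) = [ - 95, 25/7, 71] 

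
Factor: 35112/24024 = 13^(- 1)*19^1 = 19/13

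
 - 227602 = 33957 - 261559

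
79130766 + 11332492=90463258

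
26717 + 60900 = 87617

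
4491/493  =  9 + 54/493 = 9.11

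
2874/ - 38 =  - 76 + 7/19 = - 75.63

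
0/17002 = 0 = 0.00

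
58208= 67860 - 9652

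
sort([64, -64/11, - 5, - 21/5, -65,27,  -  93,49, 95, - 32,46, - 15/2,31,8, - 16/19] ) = [ - 93, - 65, - 32, - 15/2,- 64/11,- 5, - 21/5, - 16/19,8,27,31,46, 49,64,95]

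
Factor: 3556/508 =7^1 = 7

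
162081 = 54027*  3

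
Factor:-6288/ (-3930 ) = 8/5 = 2^3 * 5^( - 1) 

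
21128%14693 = 6435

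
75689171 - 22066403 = 53622768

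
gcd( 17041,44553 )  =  1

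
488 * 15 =7320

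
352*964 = 339328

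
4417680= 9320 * 474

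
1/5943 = 1/5943 = 0.00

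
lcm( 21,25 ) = 525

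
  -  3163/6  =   - 3163/6= - 527.17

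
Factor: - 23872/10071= - 2^6*3^( - 3) = - 64/27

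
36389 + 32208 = 68597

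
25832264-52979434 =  - 27147170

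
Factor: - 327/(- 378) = 109/126 = 2^ ( - 1 )*3^( - 2)*7^( - 1)*109^1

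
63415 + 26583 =89998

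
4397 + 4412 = 8809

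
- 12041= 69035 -81076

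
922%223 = 30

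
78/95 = 78/95 = 0.82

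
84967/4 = 84967/4= 21241.75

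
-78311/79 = - 78311/79 = - 991.28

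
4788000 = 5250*912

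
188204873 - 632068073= - 443863200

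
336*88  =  29568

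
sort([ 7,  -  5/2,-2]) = [-5/2,-2 , 7]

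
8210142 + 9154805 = 17364947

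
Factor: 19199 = 73^1*263^1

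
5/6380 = 1/1276 = 0.00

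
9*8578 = 77202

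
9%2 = 1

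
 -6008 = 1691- 7699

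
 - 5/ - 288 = 5/288  =  0.02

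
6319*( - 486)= - 3071034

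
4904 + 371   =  5275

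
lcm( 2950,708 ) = 17700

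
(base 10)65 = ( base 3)2102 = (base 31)23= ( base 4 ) 1001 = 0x41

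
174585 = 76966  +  97619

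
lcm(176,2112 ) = 2112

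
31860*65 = 2070900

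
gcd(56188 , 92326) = 2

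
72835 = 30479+42356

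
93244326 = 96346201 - 3101875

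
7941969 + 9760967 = 17702936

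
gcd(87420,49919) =1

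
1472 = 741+731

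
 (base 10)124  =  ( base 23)59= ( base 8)174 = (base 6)324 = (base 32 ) 3S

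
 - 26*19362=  - 503412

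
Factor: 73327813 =13^1*1031^1 *5471^1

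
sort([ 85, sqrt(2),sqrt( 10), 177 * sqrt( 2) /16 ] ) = [sqrt( 2 ) , sqrt(  10),  177*sqrt(2 )/16, 85] 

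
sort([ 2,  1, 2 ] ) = [1,2,  2] 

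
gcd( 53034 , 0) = 53034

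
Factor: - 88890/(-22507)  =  2^1 * 3^1 * 5^1*71^(-1 )*317^(  -  1)*2963^1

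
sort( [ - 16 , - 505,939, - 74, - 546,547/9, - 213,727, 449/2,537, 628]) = [ - 546, - 505, - 213, -74, - 16, 547/9,449/2,537, 628,727, 939 ]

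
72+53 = 125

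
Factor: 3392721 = 3^2* 376969^1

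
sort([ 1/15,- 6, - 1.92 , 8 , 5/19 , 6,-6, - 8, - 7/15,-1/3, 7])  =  [  -  8, - 6, -6,  -  1.92, - 7/15, - 1/3,1/15,5/19, 6, 7, 8] 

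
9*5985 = 53865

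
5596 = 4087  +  1509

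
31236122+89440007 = 120676129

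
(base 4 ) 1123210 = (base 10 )5860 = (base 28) 7D8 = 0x16e4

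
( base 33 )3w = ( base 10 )131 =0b10000011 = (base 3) 11212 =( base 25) 56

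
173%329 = 173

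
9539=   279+9260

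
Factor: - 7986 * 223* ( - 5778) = 10289913084 = 2^2 * 3^4*11^3*107^1*223^1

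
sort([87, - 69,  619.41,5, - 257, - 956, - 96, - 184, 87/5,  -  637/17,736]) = [-956, - 257, - 184, - 96, - 69, - 637/17, 5, 87/5,87, 619.41,736 ] 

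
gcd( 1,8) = 1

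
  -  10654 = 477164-487818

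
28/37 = 28/37  =  0.76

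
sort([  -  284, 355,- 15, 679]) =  [  -  284, - 15,355, 679]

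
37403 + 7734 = 45137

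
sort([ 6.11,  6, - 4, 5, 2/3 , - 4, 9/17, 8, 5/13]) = [ - 4, - 4,5/13, 9/17 , 2/3,5,  6, 6.11,  8]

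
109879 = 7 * 15697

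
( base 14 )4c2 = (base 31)uo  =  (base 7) 2532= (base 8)1672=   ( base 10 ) 954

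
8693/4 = 2173 + 1/4 = 2173.25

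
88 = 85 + 3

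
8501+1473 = 9974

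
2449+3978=6427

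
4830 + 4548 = 9378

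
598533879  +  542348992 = 1140882871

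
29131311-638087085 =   -  608955774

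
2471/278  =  8+247/278 = 8.89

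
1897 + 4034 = 5931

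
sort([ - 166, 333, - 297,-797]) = [-797,-297, - 166, 333] 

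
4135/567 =4135/567 = 7.29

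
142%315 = 142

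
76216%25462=25292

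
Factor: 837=3^3*31^1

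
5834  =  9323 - 3489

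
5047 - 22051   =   - 17004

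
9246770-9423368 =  -176598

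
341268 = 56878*6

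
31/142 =31/142 = 0.22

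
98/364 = 7/26 = 0.27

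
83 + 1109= 1192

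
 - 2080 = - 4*520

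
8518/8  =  4259/4 = 1064.75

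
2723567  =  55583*49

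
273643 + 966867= 1240510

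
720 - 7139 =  - 6419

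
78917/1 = 78917 = 78917.00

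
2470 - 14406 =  - 11936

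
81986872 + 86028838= 168015710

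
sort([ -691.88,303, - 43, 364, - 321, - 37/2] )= [ -691.88, - 321, - 43, - 37/2, 303 , 364 ] 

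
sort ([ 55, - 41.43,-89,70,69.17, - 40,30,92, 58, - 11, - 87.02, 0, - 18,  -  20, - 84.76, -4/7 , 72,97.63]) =[  -  89, - 87.02, - 84.76, - 41.43, - 40, - 20, - 18, - 11, - 4/7,0,30,55,58,69.17,70,72,92,97.63 ] 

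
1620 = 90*18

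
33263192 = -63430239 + 96693431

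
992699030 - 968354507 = 24344523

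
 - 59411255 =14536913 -73948168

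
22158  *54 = 1196532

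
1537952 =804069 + 733883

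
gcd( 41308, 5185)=1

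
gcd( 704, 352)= 352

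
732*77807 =56954724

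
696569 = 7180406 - 6483837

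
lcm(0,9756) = 0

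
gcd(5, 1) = 1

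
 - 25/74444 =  - 1 + 74419/74444  =  - 0.00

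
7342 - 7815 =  - 473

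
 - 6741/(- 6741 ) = 1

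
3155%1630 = 1525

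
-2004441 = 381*( - 5261 )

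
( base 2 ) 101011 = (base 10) 43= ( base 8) 53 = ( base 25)1I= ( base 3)1121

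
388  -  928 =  - 540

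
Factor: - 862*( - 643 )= 2^1*431^1*643^1 = 554266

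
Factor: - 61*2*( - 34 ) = 4148 = 2^2*17^1*61^1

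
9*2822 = 25398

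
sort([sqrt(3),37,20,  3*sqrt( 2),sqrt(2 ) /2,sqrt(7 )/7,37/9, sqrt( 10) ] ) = [ sqrt( 7) /7,sqrt( 2 ) /2,sqrt( 3) , sqrt( 10 ),37/9,3*sqrt(2),20,37 ] 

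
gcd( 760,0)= 760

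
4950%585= 270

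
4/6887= 4/6887 = 0.00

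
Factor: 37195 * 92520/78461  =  3441281400/78461 = 2^3*3^2*5^2 *31^(-1 )*43^1 * 173^1*257^1*2531^( - 1)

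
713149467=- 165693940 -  - 878843407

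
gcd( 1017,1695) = 339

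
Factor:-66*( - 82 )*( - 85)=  - 460020 = - 2^2*3^1*5^1*11^1*17^1*41^1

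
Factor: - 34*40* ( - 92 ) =125120= 2^6 * 5^1*17^1 * 23^1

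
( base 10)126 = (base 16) 7E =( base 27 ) 4i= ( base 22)5g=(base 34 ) 3O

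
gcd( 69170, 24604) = 2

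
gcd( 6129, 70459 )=1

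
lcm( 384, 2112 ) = 4224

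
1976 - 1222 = 754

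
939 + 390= 1329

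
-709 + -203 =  - 912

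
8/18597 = 8/18597 = 0.00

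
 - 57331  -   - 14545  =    -  42786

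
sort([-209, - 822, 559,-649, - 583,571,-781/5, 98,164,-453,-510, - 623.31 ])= [-822,-649,  -  623.31,  -  583 ,-510,  -  453,-209 ,-781/5 , 98,164, 559, 571]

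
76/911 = 76/911 = 0.08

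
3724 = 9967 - 6243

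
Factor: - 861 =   -  3^1 * 7^1*41^1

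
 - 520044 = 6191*( - 84 )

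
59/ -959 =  -1 + 900/959  =  -  0.06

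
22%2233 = 22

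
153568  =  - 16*( - 9598)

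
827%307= 213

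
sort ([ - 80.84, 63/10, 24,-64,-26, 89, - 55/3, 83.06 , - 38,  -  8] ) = [ - 80.84, - 64, - 38, - 26,-55/3, - 8, 63/10,  24 , 83.06, 89 ]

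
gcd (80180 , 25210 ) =10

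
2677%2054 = 623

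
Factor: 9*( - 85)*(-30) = 2^1*3^3*5^2*17^1 = 22950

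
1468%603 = 262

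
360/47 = 7 + 31/47 = 7.66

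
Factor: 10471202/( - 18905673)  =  -2^1* 3^( - 1 )*7^2*59^1*1811^1*6301891^( - 1 ) 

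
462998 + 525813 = 988811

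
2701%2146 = 555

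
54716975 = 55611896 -894921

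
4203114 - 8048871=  - 3845757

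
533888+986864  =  1520752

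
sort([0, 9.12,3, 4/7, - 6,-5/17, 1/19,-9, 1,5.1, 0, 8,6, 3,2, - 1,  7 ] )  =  [ - 9,- 6,-1, - 5/17, 0,0, 1/19, 4/7, 1, 2,3 , 3, 5.1, 6,  7,8,9.12]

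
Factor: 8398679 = 8398679^1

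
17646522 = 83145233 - 65498711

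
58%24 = 10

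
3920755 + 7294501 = 11215256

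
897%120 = 57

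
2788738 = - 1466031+4254769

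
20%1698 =20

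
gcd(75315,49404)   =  3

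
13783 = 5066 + 8717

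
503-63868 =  - 63365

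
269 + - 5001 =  - 4732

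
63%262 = 63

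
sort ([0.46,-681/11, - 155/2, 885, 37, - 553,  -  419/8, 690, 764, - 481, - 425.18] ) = [ - 553, - 481,  -  425.18, - 155/2,  -  681/11  , - 419/8 , 0.46,37,690, 764, 885] 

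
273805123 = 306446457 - 32641334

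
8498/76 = 4249/38 = 111.82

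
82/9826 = 41/4913 = 0.01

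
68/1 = 68=68.00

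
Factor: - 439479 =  - 3^3 * 41^1*397^1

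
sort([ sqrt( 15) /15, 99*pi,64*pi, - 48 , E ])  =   [ - 48,  sqrt( 15 ) /15 , E,64 * pi, 99 * pi ] 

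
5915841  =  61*96981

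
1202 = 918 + 284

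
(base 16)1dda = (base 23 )EA6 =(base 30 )8em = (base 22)FH8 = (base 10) 7642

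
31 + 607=638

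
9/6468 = 3/2156 = 0.00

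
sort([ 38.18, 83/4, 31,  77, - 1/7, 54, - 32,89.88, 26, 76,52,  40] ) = [-32, - 1/7, 83/4, 26, 31, 38.18, 40,52, 54, 76, 77,89.88] 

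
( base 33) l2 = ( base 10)695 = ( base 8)1267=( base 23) 175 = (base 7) 2012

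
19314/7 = 2759 + 1/7  =  2759.14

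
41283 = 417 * 99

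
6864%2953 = 958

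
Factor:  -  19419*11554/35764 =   -  112183563/17882 = - 2^ ( - 1)*  3^1*53^1* 109^1*6473^1*8941^(- 1) 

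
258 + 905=1163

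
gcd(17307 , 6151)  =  1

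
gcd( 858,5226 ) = 78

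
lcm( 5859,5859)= 5859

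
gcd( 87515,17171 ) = 1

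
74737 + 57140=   131877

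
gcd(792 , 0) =792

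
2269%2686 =2269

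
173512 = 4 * 43378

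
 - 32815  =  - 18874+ - 13941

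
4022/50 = 80  +  11/25=80.44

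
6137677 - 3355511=2782166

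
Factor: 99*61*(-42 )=  -  253638 = - 2^1*3^3*7^1*11^1*61^1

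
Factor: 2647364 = 2^2*113^1*5857^1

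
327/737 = 327/737 = 0.44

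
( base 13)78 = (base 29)3c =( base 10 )99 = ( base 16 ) 63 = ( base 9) 120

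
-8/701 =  - 8/701= - 0.01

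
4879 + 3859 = 8738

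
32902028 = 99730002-66827974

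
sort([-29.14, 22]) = [  -  29.14, 22 ]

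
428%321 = 107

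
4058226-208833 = 3849393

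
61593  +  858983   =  920576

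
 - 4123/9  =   - 4123/9= -458.11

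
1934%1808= 126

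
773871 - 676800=97071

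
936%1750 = 936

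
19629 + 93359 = 112988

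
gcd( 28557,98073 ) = 9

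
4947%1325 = 972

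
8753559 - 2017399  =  6736160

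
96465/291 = 331 + 48/97=331.49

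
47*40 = 1880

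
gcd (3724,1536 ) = 4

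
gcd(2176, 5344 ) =32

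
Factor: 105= 3^1*5^1*7^1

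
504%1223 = 504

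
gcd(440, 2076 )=4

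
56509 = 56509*1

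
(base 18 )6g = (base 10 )124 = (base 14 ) 8C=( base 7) 235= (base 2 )1111100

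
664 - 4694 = -4030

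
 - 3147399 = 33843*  (-93 )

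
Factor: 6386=2^1*31^1*103^1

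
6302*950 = 5986900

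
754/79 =754/79 = 9.54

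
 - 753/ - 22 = 753/22 = 34.23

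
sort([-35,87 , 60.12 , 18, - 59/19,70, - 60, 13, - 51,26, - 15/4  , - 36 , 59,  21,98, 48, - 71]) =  [ - 71, - 60, - 51, - 36 ,-35,  -  15/4, - 59/19, 13,18,21,26 , 48, 59 , 60.12, 70 , 87,98] 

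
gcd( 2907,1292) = 323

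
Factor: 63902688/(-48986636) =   -  15975672/12246659 =- 2^3*3^1*19^( - 1 )*41^( - 1)*79^(  -  1)*199^( - 1)*263^1*2531^1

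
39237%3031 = 2865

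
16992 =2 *8496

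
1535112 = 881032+654080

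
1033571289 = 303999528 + 729571761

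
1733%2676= 1733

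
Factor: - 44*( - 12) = 2^4*3^1*11^1 = 528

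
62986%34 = 18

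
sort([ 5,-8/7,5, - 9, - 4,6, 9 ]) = [- 9, - 4, - 8/7, 5, 5,  6, 9] 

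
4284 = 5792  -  1508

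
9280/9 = 9280/9  =  1031.11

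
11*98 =1078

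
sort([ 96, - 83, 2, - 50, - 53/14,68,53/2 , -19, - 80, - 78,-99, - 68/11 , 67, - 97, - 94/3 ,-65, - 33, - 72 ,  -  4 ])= [- 99, - 97, - 83, - 80, - 78, - 72  , - 65, - 50,-33, - 94/3,-19, - 68/11, - 4, - 53/14, 2,53/2,67,  68, 96] 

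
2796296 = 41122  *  68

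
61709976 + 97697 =61807673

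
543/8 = 67+7/8 =67.88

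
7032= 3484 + 3548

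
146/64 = 2 + 9/32 = 2.28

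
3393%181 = 135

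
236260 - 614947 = - 378687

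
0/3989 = 0 = 0.00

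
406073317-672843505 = -266770188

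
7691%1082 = 117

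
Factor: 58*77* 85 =2^1*5^1 * 7^1*11^1 * 17^1*29^1=379610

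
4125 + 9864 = 13989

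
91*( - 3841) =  - 349531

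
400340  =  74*5410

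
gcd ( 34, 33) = 1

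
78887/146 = 78887/146 = 540.32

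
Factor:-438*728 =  - 318864 = -2^4*3^1*7^1 * 13^1*73^1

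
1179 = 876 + 303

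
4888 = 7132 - 2244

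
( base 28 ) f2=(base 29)eg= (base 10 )422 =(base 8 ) 646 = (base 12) 2b2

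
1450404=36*40289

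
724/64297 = 724/64297  =  0.01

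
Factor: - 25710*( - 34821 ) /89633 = 2^1*3^3 * 5^1*53^1*73^1*857^1*89633^ ( - 1 ) = 895247910/89633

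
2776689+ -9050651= - 6273962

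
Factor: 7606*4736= 2^8*37^1*3803^1= 36022016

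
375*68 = 25500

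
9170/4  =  4585/2 = 2292.50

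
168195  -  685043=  - 516848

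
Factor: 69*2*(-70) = - 9660= -2^2*3^1*5^1 * 7^1 *23^1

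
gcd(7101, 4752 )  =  27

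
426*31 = 13206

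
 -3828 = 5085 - 8913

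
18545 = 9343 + 9202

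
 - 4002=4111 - 8113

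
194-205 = -11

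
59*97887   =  5775333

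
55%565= 55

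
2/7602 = 1/3801 = 0.00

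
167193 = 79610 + 87583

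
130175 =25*5207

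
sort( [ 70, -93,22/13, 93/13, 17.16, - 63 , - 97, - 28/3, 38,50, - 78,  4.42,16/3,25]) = [-97, -93, - 78,-63, - 28/3,22/13,4.42,  16/3,  93/13, 17.16, 25 , 38, 50, 70]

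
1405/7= 200 + 5/7 = 200.71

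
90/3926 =45/1963 =0.02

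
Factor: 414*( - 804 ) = -332856 = - 2^3 * 3^3*23^1*67^1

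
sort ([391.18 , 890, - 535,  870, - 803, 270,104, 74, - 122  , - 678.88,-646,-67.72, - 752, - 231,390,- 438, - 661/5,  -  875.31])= [ -875.31, - 803, -752, - 678.88, - 646, - 535, - 438, - 231, - 661/5, - 122, -67.72 , 74, 104, 270, 390, 391.18, 870, 890]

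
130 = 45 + 85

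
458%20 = 18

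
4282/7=4282/7 = 611.71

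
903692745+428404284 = 1332097029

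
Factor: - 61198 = -2^1  *  37^1*827^1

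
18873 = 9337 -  - 9536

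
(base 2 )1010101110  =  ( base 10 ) 686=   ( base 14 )370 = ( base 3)221102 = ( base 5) 10221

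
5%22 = 5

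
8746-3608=5138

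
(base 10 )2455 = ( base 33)28d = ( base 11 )1932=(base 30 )2lp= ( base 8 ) 4627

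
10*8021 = 80210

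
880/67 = 880/67=13.13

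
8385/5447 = 1+226/419= 1.54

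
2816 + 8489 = 11305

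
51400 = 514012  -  462612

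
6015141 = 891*6751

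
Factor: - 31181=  - 31181^1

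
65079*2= 130158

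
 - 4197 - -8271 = 4074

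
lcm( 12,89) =1068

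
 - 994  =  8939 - 9933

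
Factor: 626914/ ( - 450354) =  - 3^( - 1)*47^( - 1)*331^1*947^1*1597^( - 1)= -313457/225177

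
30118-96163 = -66045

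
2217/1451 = 2217/1451 = 1.53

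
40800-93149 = - 52349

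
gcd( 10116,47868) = 12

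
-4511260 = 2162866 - 6674126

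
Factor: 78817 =269^1 * 293^1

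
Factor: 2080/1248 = 5/3 = 3^(-1) * 5^1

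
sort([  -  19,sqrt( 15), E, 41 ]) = [ - 19,  E, sqrt( 15),  41] 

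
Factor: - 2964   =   - 2^2 *3^1*13^1 * 19^1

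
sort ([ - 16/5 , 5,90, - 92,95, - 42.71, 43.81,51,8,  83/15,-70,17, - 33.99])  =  [ - 92, - 70,-42.71, - 33.99, - 16/5, 5, 83/15,8 , 17,43.81, 51,90,  95]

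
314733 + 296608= 611341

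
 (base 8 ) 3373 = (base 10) 1787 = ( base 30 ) 1th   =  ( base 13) A76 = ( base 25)2lc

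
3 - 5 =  - 2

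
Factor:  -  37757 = -17^1*2221^1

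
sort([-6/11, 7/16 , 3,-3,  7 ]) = [  -  3,  -  6/11,  7/16,3  ,  7 ]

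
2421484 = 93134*26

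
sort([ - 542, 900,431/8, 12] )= [-542,12,431/8,  900]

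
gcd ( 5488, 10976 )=5488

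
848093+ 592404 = 1440497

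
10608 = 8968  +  1640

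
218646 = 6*36441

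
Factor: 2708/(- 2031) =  - 2^2 * 3^( -1) = - 4/3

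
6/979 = 6/979=0.01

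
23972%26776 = 23972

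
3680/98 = 1840/49 = 37.55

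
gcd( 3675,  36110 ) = 5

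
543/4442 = 543/4442=0.12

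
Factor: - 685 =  - 5^1* 137^1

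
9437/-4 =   -  9437/4 = -  2359.25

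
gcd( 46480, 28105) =35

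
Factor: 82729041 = 3^1*27576347^1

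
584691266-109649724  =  475041542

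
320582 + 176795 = 497377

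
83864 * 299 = 25075336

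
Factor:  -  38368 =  -2^5*11^1*109^1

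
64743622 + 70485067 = 135228689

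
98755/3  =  32918 + 1/3 = 32918.33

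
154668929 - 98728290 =55940639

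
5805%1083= 390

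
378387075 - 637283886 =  - 258896811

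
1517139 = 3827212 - 2310073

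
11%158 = 11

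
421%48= 37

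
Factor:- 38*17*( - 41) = 26486 = 2^1 * 17^1* 19^1 * 41^1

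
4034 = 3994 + 40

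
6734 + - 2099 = 4635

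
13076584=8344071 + 4732513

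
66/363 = 2/11= 0.18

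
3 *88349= 265047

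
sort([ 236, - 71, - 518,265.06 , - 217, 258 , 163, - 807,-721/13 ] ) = [ - 807, - 518, - 217, - 71, - 721/13,  163, 236, 258,265.06 ]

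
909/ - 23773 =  - 1 + 22864/23773 = - 0.04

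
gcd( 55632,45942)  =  114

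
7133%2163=644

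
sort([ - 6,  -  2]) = [ - 6,-2]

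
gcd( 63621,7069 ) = 7069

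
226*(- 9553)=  - 2158978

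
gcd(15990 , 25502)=82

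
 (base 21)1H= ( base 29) 19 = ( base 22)1G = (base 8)46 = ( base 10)38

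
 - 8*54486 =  - 435888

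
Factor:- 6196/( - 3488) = 1549/872 = 2^( - 3)*109^(-1)*1549^1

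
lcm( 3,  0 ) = 0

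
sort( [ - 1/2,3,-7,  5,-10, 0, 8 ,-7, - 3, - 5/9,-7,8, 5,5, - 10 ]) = [ -10, - 10, - 7,-7,-7, - 3, - 5/9, - 1/2,0, 3, 5,5,5,8,  8] 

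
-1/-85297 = 1/85297 = 0.00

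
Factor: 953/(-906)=-2^(-1)*3^( - 1) * 151^( - 1)*953^1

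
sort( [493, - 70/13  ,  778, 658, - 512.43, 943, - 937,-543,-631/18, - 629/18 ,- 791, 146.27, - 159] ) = [ - 937,-791, - 543 , - 512.43, - 159, -631/18, - 629/18, - 70/13 , 146.27,  493, 658, 778, 943] 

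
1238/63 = 1238/63  =  19.65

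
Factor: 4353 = 3^1*1451^1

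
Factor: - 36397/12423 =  - 3^( -1)*17^1*41^( -1 )*101^( - 1 )*2141^1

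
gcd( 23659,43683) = 1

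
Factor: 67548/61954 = 2^1* 3^1 * 13^1*433^1*30977^(  -  1 ) = 33774/30977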